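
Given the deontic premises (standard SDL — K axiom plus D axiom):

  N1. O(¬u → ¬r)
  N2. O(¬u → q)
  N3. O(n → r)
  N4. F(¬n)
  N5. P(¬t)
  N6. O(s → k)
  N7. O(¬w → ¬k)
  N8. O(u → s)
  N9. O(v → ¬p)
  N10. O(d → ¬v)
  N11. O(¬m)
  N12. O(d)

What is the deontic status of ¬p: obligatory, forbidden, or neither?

Neither

Premise 9 is O(v → ¬p), but O(v) is not derivable from the premises, so it does not yield O(¬p).
No premise or chain of K-axiom applications forces O(¬p), and none forces O(p). So ¬p is neither obligatory nor forbidden under these norms.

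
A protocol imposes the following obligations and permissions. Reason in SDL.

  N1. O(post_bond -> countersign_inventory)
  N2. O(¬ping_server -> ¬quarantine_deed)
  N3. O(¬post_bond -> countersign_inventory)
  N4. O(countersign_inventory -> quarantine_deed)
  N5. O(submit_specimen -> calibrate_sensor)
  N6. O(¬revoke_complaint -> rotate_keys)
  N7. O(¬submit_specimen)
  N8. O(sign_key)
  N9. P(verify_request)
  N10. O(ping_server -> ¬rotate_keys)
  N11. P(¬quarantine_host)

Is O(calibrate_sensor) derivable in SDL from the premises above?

No

Premise 5 is O(submit_specimen -> calibrate_sensor), but O(submit_specimen) is not derivable from the premises, so it does not yield O(calibrate_sensor).
No other premise forces O(calibrate_sensor). An ideal world satisfying every premise can still have calibrate_sensor false, so O(calibrate_sensor) is not derivable.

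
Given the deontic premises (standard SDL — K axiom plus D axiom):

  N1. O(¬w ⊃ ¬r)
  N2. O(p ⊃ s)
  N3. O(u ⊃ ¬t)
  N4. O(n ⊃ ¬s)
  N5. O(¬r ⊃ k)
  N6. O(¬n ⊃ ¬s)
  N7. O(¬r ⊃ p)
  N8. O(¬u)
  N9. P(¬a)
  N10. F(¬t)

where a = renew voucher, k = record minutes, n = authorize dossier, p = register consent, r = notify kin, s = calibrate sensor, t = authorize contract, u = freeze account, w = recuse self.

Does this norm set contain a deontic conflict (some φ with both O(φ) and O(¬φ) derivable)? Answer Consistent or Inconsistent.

Consistent

Premise 3 is O(u ⊃ ¬t), but O(u) is not derivable from the premises, so it does not yield O(¬t).
So O(¬t) is not derivable, and the apparent clash with O(t) does not arise.
A world satisfying every obligation exists (e.g. a=false, k=false, n=false, p=false, r=true, s=false, t=true, u=false, w=true); no atom is both obligatory and forbidden, so the set is consistent.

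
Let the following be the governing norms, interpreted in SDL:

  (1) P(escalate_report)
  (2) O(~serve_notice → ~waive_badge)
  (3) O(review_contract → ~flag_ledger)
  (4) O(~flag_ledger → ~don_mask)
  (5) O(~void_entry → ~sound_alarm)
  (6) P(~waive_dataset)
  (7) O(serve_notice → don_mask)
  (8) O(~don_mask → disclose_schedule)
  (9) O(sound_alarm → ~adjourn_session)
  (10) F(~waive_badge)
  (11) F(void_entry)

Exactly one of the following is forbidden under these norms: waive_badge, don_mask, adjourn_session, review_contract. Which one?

review_contract

F(~waive_badge) at premise 10 means O(waive_badge).
Premise 2 is O(~serve_notice → ~waive_badge); contrapositively O(waive_badge → serve_notice). Since O(waive_badge) holds, K gives O(serve_notice).
With premise 7, O(serve_notice → don_mask), the K-axiom yields O(don_mask).
The contrapositive of premise 4 (O(~flag_ledger → ~don_mask)) is O(don_mask → flag_ledger), and O(don_mask) is already established, so O(flag_ledger).
Premise 3 is O(review_contract → ~flag_ledger); contrapositively O(flag_ledger → ~review_contract). Since O(flag_ledger) holds, K gives O(~review_contract).
So O(~review_contract) holds, i.e. review_contract is forbidden. None of the other listed options is forbidden under the premises.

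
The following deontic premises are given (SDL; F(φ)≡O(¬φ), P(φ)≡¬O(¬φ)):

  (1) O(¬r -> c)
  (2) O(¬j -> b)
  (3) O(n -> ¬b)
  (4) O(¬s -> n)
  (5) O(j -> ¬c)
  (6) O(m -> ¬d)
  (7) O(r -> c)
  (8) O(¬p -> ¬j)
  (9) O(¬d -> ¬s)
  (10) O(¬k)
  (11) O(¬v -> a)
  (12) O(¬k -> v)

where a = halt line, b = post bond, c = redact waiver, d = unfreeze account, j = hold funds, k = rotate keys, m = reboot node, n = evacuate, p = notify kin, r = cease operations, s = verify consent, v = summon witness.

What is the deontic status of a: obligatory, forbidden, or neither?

Premise 11 is O(¬v -> a), but O(¬v) is not derivable from the premises, so it does not yield O(a).
No premise or chain of K-axiom applications forces O(a), and none forces O(¬a). So a is neither obligatory nor forbidden under these norms.

Neither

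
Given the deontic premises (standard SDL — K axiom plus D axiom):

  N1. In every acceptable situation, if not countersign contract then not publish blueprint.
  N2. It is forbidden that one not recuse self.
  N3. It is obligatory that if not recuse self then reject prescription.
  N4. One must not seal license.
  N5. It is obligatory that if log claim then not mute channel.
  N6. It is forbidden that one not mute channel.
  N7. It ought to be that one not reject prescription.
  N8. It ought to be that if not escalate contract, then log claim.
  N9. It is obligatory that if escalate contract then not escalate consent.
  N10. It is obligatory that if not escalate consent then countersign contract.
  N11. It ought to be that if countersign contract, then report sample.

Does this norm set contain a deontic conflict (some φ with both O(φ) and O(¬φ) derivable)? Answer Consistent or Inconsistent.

Premise 3 is O(¬recuse_self → reject_prescription), but O(¬recuse_self) is not derivable from the premises, so it does not yield O(reject_prescription).
So O(reject_prescription) is not derivable, and the apparent clash with O(¬reject_prescription) does not arise.
A world satisfying every obligation exists (e.g. countersign_contract=true, escalate_consent=false, escalate_contract=true, log_claim=false, mute_channel=true, publish_blueprint=false, recuse_self=true, reject_prescription=false, report_sample=true, seal_license=false); no atom is both obligatory and forbidden, so the set is consistent.

Consistent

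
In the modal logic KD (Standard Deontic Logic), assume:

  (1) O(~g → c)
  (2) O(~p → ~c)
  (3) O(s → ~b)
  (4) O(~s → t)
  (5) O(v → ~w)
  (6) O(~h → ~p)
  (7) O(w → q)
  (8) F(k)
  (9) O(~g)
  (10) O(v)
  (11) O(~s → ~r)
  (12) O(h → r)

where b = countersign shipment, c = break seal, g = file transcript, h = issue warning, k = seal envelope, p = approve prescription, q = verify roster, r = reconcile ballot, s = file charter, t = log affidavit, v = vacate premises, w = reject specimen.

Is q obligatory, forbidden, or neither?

Premise 7 is O(w → q), but O(w) is not derivable from the premises, so it does not yield O(q).
No premise or chain of K-axiom applications forces O(q), and none forces O(~q). So q is neither obligatory nor forbidden under these norms.

Neither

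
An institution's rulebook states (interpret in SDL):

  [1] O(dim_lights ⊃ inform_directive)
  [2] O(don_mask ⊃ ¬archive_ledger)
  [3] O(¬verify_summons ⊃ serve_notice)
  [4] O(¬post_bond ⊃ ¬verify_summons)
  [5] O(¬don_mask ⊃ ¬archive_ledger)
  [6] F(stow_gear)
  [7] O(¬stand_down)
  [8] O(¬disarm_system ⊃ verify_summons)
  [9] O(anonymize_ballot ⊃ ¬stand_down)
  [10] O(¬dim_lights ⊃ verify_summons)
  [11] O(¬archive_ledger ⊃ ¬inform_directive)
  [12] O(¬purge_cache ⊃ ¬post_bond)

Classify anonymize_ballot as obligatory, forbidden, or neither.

Neither

Premise 9 is O(anonymize_ballot ⊃ ¬stand_down); even if O(¬stand_down) held, inferring O(anonymize_ballot) would be affirming the consequent — invalid.
No premise or chain of K-axiom applications forces O(anonymize_ballot), and none forces O(¬anonymize_ballot). So anonymize_ballot is neither obligatory nor forbidden under these norms.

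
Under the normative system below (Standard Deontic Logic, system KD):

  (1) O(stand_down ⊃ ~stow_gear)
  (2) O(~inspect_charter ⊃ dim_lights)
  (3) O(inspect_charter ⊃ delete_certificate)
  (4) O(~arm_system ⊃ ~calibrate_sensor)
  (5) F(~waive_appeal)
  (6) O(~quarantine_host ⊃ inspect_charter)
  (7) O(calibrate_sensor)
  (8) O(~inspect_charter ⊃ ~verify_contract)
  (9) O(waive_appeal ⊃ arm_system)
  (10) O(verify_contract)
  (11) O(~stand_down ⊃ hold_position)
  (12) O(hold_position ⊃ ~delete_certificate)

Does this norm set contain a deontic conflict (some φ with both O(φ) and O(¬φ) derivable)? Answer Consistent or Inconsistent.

Premise 4 is O(~arm_system ⊃ ~calibrate_sensor), but O(~arm_system) is not derivable from the premises, so it does not yield O(~calibrate_sensor).
So O(~calibrate_sensor) is not derivable, and the apparent clash with O(calibrate_sensor) does not arise.
A world satisfying every obligation exists (e.g. arm_system=true, calibrate_sensor=true, delete_certificate=true, dim_lights=false, hold_position=false, inspect_charter=true, quarantine_host=false, stand_down=true, stow_gear=false, verify_contract=true, waive_appeal=true); no atom is both obligatory and forbidden, so the set is consistent.

Consistent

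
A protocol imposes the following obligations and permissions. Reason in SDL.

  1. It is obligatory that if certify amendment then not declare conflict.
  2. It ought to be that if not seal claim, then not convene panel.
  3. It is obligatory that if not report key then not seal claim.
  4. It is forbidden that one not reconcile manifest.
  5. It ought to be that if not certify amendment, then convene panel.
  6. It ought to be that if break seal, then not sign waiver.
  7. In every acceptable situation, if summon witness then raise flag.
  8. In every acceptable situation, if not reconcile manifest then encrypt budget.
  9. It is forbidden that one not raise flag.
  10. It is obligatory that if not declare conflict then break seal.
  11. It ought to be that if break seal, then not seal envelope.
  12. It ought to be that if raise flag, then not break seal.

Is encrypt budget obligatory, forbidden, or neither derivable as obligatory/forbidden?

Premise 8 is O(¬reconcile_manifest → encrypt_budget), but O(¬reconcile_manifest) is not derivable from the premises, so it does not yield O(encrypt_budget).
No premise or chain of K-axiom applications forces O(encrypt_budget), and none forces O(¬encrypt_budget). So encrypt_budget is neither obligatory nor forbidden under these norms.

Neither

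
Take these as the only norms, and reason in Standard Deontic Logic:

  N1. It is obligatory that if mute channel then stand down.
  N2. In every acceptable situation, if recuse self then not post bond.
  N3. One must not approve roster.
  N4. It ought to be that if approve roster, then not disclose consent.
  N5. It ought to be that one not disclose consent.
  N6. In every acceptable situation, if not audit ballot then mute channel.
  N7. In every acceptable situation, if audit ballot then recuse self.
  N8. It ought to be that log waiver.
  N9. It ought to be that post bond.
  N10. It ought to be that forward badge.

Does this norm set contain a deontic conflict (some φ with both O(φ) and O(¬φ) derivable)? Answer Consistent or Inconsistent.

Consistent

Premise 4 is O(approve_roster → ¬disclose_consent); even if O(¬disclose_consent) held, inferring O(approve_roster) would be affirming the consequent — invalid.
So O(approve_roster) is not derivable, and the apparent clash with O(¬approve_roster) does not arise.
A world satisfying every obligation exists (e.g. approve_roster=false, audit_ballot=false, disclose_consent=false, forward_badge=true, log_waiver=true, mute_channel=true, post_bond=true, recuse_self=false, stand_down=true); no atom is both obligatory and forbidden, so the set is consistent.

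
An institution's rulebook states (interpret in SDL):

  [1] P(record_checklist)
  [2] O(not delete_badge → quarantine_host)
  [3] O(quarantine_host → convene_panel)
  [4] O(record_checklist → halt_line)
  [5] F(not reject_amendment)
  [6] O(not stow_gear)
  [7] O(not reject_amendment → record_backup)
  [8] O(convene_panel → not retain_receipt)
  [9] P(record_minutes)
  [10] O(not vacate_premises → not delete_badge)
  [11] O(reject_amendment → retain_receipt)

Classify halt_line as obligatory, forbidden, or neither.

Premise 4 is O(record_checklist → halt_line), but O(record_checklist) is not derivable from the premises (the permission P(record_checklist) asserts only not O(not record_checklist), not O(record_checklist)), so it does not yield O(halt_line).
No premise or chain of K-axiom applications forces O(halt_line), and none forces O(not halt_line). So halt_line is neither obligatory nor forbidden under these norms.

Neither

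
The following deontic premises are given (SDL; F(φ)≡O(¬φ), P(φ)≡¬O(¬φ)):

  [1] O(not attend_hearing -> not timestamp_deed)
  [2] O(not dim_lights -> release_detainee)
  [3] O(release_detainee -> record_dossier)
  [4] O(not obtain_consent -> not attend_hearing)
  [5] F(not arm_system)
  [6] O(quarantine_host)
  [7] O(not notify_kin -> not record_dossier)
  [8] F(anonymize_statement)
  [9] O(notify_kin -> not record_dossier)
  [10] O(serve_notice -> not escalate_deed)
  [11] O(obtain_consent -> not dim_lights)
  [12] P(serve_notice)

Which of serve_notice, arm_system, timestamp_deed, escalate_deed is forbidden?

Premises 9 and 7 are O(notify_kin -> not record_dossier) and O(not notify_kin -> not record_dossier); every ideal world satisfies notify_kin or not notify_kin, so in either case not record_dossier holds — hence O(not record_dossier).
The contrapositive of premise 3 (O(release_detainee -> record_dossier)) is O(not record_dossier -> not release_detainee), and O(not record_dossier) is already established, so O(not release_detainee).
Premise 2, O(not dim_lights -> release_detainee), contraposes to O(not release_detainee -> dim_lights); with O(not release_detainee) we get O(dim_lights).
The contrapositive of premise 11 (O(obtain_consent -> not dim_lights)) is O(dim_lights -> not obtain_consent), and O(dim_lights) is already established, so O(not obtain_consent).
Applying K to premise 4 (O(not obtain_consent -> not attend_hearing)) and O(not obtain_consent) yields O(not attend_hearing).
Premise 1 is O(not attend_hearing -> not timestamp_deed); since O(not attend_hearing), deontic closure gives O(not timestamp_deed).
So O(not timestamp_deed) holds, i.e. timestamp_deed is forbidden. None of the other listed options is forbidden under the premises.

timestamp_deed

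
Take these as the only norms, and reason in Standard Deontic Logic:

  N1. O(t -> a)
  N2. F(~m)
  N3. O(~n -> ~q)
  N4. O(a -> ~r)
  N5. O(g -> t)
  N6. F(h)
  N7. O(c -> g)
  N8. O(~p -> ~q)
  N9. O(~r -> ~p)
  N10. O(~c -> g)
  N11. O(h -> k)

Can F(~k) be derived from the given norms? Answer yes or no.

No

Premise 11 is O(h -> k), but O(h) is not derivable from the premises, so it does not yield O(k).
No other premise forces O(k). An ideal world satisfying every premise can still have ~k true, so F(~k) is not derivable.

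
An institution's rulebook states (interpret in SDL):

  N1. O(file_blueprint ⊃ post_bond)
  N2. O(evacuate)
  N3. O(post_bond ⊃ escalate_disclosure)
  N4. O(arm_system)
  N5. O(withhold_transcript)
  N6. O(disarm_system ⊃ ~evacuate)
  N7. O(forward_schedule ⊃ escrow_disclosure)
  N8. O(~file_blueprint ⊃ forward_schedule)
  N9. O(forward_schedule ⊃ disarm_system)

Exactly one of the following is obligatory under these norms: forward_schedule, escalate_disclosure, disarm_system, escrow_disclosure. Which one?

From premise 2 we have O(evacuate).
Premise 6 is O(disarm_system ⊃ ~evacuate); contrapositively O(evacuate ⊃ ~disarm_system). Since O(evacuate) holds, K gives O(~disarm_system).
The contrapositive of premise 9 (O(forward_schedule ⊃ disarm_system)) is O(~disarm_system ⊃ ~forward_schedule), and O(~disarm_system) is already established, so O(~forward_schedule).
Premise 8, O(~file_blueprint ⊃ forward_schedule), contraposes to O(~forward_schedule ⊃ file_blueprint); with O(~forward_schedule) we get O(file_blueprint).
With premise 1, O(file_blueprint ⊃ post_bond), the K-axiom yields O(post_bond).
From O(post_bond) and premise 3, O(post_bond ⊃ escalate_disclosure), we obtain O(escalate_disclosure).
So O(escalate_disclosure) holds — escalate_disclosure is obligatory. None of the other listed options is made obligatory by any chain of premises.

escalate_disclosure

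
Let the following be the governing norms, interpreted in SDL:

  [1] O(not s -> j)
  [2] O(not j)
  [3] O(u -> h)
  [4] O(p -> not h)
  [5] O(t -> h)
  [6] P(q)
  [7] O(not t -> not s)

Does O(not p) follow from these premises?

Yes

From premise 2 we have O(not j).
Premise 1, O(not s -> j), contraposes to O(not j -> s); with O(not j) we get O(s).
Premise 7 is O(not t -> not s); contrapositively O(s -> t). Since O(s) holds, K gives O(t).
From O(t) and premise 5, O(t -> h), we obtain O(h).
Premise 4, O(p -> not h), contraposes to O(h -> not p); with O(h) we get O(not p).
Premises 3, 6 do not contribute to this derivation.
So O(not p) follows.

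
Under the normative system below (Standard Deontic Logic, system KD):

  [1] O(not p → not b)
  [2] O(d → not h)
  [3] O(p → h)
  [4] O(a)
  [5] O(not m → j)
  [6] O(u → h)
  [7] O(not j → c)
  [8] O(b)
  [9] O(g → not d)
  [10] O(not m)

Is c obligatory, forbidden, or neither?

Premise 7 is O(not j → c), but O(not j) is not derivable from the premises, so it does not yield O(c).
No premise or chain of K-axiom applications forces O(c), and none forces O(not c). So c is neither obligatory nor forbidden under these norms.

Neither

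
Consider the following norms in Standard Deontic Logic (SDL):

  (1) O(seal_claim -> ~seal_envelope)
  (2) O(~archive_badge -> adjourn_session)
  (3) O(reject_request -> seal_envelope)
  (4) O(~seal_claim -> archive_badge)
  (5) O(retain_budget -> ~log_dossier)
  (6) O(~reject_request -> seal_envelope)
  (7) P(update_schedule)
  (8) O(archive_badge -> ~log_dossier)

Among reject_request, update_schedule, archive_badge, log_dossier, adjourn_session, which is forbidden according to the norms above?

Premises 6 and 3 are O(~reject_request -> seal_envelope) and O(reject_request -> seal_envelope); every ideal world satisfies ~reject_request or reject_request, so in either case seal_envelope holds — hence O(seal_envelope).
Premise 1 is O(seal_claim -> ~seal_envelope); contrapositively O(seal_envelope -> ~seal_claim). Since O(seal_envelope) holds, K gives O(~seal_claim).
Premise 4 is O(~seal_claim -> archive_badge); since O(~seal_claim), deontic closure gives O(archive_badge).
From O(archive_badge) and premise 8, O(archive_badge -> ~log_dossier), we obtain O(~log_dossier).
So O(~log_dossier) holds, i.e. log_dossier is forbidden. None of the other listed options is forbidden under the premises.

log_dossier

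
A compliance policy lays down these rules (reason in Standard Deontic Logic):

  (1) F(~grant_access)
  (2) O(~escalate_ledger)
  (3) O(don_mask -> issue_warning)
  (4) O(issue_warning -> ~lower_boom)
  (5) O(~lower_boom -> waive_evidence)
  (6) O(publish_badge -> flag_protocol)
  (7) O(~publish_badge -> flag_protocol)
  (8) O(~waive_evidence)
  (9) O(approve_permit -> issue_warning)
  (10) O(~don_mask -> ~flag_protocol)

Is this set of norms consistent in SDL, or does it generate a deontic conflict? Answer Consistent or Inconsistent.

Inconsistent

Premises 7 and 6 cover both cases: O(~publish_badge -> flag_protocol) and O(publish_badge -> flag_protocol). Since ~publish_badge ∨ publish_badge is a tautology, O(flag_protocol) follows.
Premise 10 is O(~don_mask -> ~flag_protocol); contrapositively O(flag_protocol -> don_mask). Since O(flag_protocol) holds, K gives O(don_mask).
Premise 3 is O(don_mask -> issue_warning); since O(don_mask), deontic closure gives O(issue_warning).
Premise 4 is O(issue_warning -> ~lower_boom); since O(issue_warning), deontic closure gives O(~lower_boom).
With premise 5, O(~lower_boom -> waive_evidence), the K-axiom yields O(waive_evidence).
However, premise 8 gives O(~waive_evidence).
We now have both O(waive_evidence) and O(~waive_evidence) — waive_evidence is simultaneously obligatory and forbidden, violating the D-axiom.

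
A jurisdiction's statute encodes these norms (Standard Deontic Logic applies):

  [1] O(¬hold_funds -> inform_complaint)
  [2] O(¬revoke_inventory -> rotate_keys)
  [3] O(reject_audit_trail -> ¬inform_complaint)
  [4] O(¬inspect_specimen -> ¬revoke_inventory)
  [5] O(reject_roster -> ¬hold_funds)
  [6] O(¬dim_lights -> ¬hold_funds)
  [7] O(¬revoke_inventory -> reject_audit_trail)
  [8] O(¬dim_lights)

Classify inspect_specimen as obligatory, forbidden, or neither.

Premise 8 states O(¬dim_lights) outright.
Applying K to premise 6 (O(¬dim_lights -> ¬hold_funds)) and O(¬dim_lights) yields O(¬hold_funds).
From O(¬hold_funds) and premise 1, O(¬hold_funds -> inform_complaint), we obtain O(inform_complaint).
The contrapositive of premise 3 (O(reject_audit_trail -> ¬inform_complaint)) is O(inform_complaint -> ¬reject_audit_trail), and O(inform_complaint) is already established, so O(¬reject_audit_trail).
Premise 7, O(¬revoke_inventory -> reject_audit_trail), contraposes to O(¬reject_audit_trail -> revoke_inventory); with O(¬reject_audit_trail) we get O(revoke_inventory).
Premise 4, O(¬inspect_specimen -> ¬revoke_inventory), contraposes to O(revoke_inventory -> inspect_specimen); with O(revoke_inventory) we get O(inspect_specimen).
Premises 2, 5 do not contribute to this derivation.
Hence inspect_specimen is obligatory.

Obligatory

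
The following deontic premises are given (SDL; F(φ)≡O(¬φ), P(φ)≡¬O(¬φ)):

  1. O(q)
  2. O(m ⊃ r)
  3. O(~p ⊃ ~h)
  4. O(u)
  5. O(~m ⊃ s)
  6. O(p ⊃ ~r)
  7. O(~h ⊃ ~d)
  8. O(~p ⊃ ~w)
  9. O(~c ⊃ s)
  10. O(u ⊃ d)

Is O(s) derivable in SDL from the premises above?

Yes

Premise 4 states O(u) outright.
From O(u) and premise 10, O(u ⊃ d), we obtain O(d).
Premise 7 is O(~h ⊃ ~d); contrapositively O(d ⊃ h). Since O(d) holds, K gives O(h).
The contrapositive of premise 3 (O(~p ⊃ ~h)) is O(h ⊃ p), and O(h) is already established, so O(p).
From O(p) and premise 6, O(p ⊃ ~r), we obtain O(~r).
The contrapositive of premise 2 (O(m ⊃ r)) is O(~r ⊃ ~m), and O(~r) is already established, so O(~m).
With premise 5, O(~m ⊃ s), the K-axiom yields O(s).
Premises 1, 8, 9 do not contribute to this derivation.
So O(s) follows.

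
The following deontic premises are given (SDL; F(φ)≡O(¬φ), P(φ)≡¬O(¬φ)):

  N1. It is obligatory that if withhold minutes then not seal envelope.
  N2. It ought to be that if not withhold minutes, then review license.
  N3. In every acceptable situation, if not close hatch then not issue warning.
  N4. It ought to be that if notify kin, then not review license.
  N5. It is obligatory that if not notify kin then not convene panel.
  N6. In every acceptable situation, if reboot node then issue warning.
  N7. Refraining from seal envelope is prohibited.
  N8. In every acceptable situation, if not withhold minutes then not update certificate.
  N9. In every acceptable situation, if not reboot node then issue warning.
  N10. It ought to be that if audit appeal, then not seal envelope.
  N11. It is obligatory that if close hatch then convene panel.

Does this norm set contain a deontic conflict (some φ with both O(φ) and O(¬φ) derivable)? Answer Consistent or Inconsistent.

Inconsistent

Premises 9 and 6 cover both cases: O(¬reboot_node → issue_warning) and O(reboot_node → issue_warning). Since ¬reboot_node ∨ reboot_node is a tautology, O(issue_warning) follows.
Premise 3, O(¬close_hatch → ¬issue_warning), contraposes to O(issue_warning → close_hatch); with O(issue_warning) we get O(close_hatch).
From O(close_hatch) and premise 11, O(close_hatch → convene_panel), we obtain O(convene_panel).
The contrapositive of premise 5 (O(¬notify_kin → ¬convene_panel)) is O(convene_panel → notify_kin), and O(convene_panel) is already established, so O(notify_kin).
From O(notify_kin) and premise 4, O(notify_kin → ¬review_license), we obtain O(¬review_license).
Premise 2 is O(¬withhold_minutes → review_license); contrapositively O(¬review_license → withhold_minutes). Since O(¬review_license) holds, K gives O(withhold_minutes).
Applying K to premise 1 (O(withhold_minutes → ¬seal_envelope)) and O(withhold_minutes) yields O(¬seal_envelope).
Yet premise 7 is F(¬seal_envelope), i.e. O(seal_envelope).
We now have both O(¬seal_envelope) and O(seal_envelope) — seal_envelope is simultaneously obligatory and forbidden, violating the D-axiom.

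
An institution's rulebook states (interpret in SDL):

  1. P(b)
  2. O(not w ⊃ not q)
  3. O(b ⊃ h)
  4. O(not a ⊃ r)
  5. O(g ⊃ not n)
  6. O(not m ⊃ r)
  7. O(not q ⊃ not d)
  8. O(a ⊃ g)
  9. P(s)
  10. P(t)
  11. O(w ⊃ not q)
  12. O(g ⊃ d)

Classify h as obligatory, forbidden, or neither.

Premise 3 is O(b ⊃ h), but O(b) is not derivable from the premises (the permission P(b) asserts only not O(not b), not O(b)), so it does not yield O(h).
No premise or chain of K-axiom applications forces O(h), and none forces O(not h). So h is neither obligatory nor forbidden under these norms.

Neither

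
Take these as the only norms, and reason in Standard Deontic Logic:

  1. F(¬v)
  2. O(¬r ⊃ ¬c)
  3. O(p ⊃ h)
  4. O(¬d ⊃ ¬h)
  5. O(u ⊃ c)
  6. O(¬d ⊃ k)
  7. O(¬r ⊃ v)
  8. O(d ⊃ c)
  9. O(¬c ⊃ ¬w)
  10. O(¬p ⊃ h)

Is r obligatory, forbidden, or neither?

Obligatory

Premises 3 and 10 are O(p ⊃ h) and O(¬p ⊃ h); every ideal world satisfies p or ¬p, so in either case h holds — hence O(h).
Premise 4 is O(¬d ⊃ ¬h); contrapositively O(h ⊃ d). Since O(h) holds, K gives O(d).
Premise 8 is O(d ⊃ c); since O(d), deontic closure gives O(c).
The contrapositive of premise 2 (O(¬r ⊃ ¬c)) is O(c ⊃ r), and O(c) is already established, so O(r).
Premises 1, 5, 6, 7, 9 do not contribute to this derivation.
Hence r is obligatory.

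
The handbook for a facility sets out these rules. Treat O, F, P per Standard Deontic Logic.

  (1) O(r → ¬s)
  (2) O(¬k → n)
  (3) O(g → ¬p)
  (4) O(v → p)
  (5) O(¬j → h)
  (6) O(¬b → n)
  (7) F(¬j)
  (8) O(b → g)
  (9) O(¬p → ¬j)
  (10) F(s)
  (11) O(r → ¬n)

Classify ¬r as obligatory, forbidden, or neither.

Obligatory

Premise 7 is F(¬j), i.e. O(j).
Premise 9 is O(¬p → ¬j); contrapositively O(j → p). Since O(j) holds, K gives O(p).
Premise 3, O(g → ¬p), contraposes to O(p → ¬g); with O(p) we get O(¬g).
The contrapositive of premise 8 (O(b → g)) is O(¬g → ¬b), and O(¬g) is already established, so O(¬b).
From O(¬b) and premise 6, O(¬b → n), we obtain O(n).
Premise 11, O(r → ¬n), contraposes to O(n → ¬r); with O(n) we get O(¬r).
Premises 1, 2, 4, 5, 10 do not contribute to this derivation.
Hence ¬r is obligatory.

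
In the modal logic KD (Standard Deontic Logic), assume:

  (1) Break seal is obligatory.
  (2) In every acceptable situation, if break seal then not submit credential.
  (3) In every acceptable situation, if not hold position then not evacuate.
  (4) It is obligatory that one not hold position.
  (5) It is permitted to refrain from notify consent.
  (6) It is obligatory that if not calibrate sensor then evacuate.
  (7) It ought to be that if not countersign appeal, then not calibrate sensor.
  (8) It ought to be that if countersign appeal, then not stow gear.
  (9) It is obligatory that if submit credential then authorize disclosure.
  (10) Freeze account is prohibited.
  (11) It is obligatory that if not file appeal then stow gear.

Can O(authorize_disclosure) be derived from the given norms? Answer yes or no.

No

Premise 9 is O(submit_credential → authorize_disclosure), but O(submit_credential) is not derivable from the premises, so it does not yield O(authorize_disclosure).
No other premise forces O(authorize_disclosure). An ideal world satisfying every premise can still have authorize_disclosure false, so O(authorize_disclosure) is not derivable.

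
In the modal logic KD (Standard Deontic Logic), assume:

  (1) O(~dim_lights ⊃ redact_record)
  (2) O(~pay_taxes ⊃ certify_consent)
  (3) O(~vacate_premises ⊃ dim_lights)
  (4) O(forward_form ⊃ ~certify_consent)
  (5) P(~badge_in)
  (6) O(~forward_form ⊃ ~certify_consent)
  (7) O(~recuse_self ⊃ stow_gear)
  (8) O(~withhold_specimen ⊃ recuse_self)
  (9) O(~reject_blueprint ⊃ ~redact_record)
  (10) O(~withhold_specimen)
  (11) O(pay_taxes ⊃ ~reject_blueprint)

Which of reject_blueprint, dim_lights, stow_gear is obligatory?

Premises 4 and 6 are O(forward_form ⊃ ~certify_consent) and O(~forward_form ⊃ ~certify_consent); every ideal world satisfies forward_form or ~forward_form, so in either case ~certify_consent holds — hence O(~certify_consent).
Premise 2 is O(~pay_taxes ⊃ certify_consent); contrapositively O(~certify_consent ⊃ pay_taxes). Since O(~certify_consent) holds, K gives O(pay_taxes).
With premise 11, O(pay_taxes ⊃ ~reject_blueprint), the K-axiom yields O(~reject_blueprint).
From O(~reject_blueprint) and premise 9, O(~reject_blueprint ⊃ ~redact_record), we obtain O(~redact_record).
The contrapositive of premise 1 (O(~dim_lights ⊃ redact_record)) is O(~redact_record ⊃ dim_lights), and O(~redact_record) is already established, so O(dim_lights).
So O(dim_lights) holds — dim_lights is obligatory. None of the other listed options is made obligatory by any chain of premises.

dim_lights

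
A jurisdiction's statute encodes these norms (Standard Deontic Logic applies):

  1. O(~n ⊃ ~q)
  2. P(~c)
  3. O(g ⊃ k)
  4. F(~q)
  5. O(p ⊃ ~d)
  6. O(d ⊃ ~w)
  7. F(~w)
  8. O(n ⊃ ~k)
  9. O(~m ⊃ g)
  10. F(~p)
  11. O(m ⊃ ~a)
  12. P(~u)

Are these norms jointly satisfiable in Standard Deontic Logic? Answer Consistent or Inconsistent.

Premise 6 is O(d ⊃ ~w), but O(d) is not derivable from the premises, so it does not yield O(~w).
So O(~w) is not derivable, and the apparent clash with O(w) does not arise.
A world satisfying every obligation exists (e.g. a=false, c=false, d=false, g=false, k=false, m=true, n=true, p=true, q=true, u=false, w=true); no atom is both obligatory and forbidden, so the set is consistent.

Consistent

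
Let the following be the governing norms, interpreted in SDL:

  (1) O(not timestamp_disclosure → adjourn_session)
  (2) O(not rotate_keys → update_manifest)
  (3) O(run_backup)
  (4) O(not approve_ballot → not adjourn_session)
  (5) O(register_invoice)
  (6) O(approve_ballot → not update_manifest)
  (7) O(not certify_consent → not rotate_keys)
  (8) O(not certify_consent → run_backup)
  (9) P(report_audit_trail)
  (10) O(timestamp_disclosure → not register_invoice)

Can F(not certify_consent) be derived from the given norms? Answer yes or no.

Yes

From premise 5 we have O(register_invoice).
Premise 10, O(timestamp_disclosure → not register_invoice), contraposes to O(register_invoice → not timestamp_disclosure); with O(register_invoice) we get O(not timestamp_disclosure).
With premise 1, O(not timestamp_disclosure → adjourn_session), the K-axiom yields O(adjourn_session).
Premise 4, O(not approve_ballot → not adjourn_session), contraposes to O(adjourn_session → approve_ballot); with O(adjourn_session) we get O(approve_ballot).
Premise 6 is O(approve_ballot → not update_manifest); since O(approve_ballot), deontic closure gives O(not update_manifest).
Premise 2 is O(not rotate_keys → update_manifest); contrapositively O(not update_manifest → rotate_keys). Since O(not update_manifest) holds, K gives O(rotate_keys).
Premise 7, O(not certify_consent → not rotate_keys), contraposes to O(rotate_keys → certify_consent); with O(rotate_keys) we get O(certify_consent).
Premises 3, 8, 9 do not contribute to this derivation.
So O(certify_consent) holds, i.e. F(not certify_consent). The claim follows.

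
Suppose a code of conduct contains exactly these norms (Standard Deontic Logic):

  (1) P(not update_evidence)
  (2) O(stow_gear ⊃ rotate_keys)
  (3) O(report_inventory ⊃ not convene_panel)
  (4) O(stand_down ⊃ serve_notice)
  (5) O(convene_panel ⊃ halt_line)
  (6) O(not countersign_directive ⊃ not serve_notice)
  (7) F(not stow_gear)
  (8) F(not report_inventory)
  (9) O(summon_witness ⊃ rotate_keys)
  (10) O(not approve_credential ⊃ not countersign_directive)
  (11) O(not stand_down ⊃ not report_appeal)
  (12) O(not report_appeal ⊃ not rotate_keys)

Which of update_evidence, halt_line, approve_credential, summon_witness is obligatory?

Premise 7 is F(not stow_gear), i.e. O(stow_gear).
With premise 2, O(stow_gear ⊃ rotate_keys), the K-axiom yields O(rotate_keys).
Premise 12, O(not report_appeal ⊃ not rotate_keys), contraposes to O(rotate_keys ⊃ report_appeal); with O(rotate_keys) we get O(report_appeal).
The contrapositive of premise 11 (O(not stand_down ⊃ not report_appeal)) is O(report_appeal ⊃ stand_down), and O(report_appeal) is already established, so O(stand_down).
Applying K to premise 4 (O(stand_down ⊃ serve_notice)) and O(stand_down) yields O(serve_notice).
Premise 6 is O(not countersign_directive ⊃ not serve_notice); contrapositively O(serve_notice ⊃ countersign_directive). Since O(serve_notice) holds, K gives O(countersign_directive).
Premise 10, O(not approve_credential ⊃ not countersign_directive), contraposes to O(countersign_directive ⊃ approve_credential); with O(countersign_directive) we get O(approve_credential).
So O(approve_credential) holds — approve_credential is obligatory. None of the other listed options is made obligatory by any chain of premises.

approve_credential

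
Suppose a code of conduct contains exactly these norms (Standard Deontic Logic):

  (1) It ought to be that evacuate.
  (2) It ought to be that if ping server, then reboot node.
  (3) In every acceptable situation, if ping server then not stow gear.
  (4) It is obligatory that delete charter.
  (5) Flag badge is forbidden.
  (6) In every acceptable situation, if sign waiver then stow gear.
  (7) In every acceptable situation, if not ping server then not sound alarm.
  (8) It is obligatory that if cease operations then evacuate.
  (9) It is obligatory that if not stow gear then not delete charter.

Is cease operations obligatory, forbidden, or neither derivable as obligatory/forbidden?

Premise 8 is O(cease_operations → evacuate); even if O(evacuate) held, inferring O(cease_operations) would be affirming the consequent — invalid.
No premise or chain of K-axiom applications forces O(cease_operations), and none forces O(¬cease_operations). So cease_operations is neither obligatory nor forbidden under these norms.

Neither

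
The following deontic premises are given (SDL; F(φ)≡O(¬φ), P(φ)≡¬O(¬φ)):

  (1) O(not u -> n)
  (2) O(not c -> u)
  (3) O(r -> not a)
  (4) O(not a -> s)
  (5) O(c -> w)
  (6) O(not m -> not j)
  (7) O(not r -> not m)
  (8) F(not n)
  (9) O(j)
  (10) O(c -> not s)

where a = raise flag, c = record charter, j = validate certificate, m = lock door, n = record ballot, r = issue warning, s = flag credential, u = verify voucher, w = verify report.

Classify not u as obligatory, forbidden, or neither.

Forbidden

From premise 9 we have O(j).
Premise 6, O(not m -> not j), contraposes to O(j -> m); with O(j) we get O(m).
Premise 7, O(not r -> not m), contraposes to O(m -> r); with O(m) we get O(r).
From O(r) and premise 3, O(r -> not a), we obtain O(not a).
With premise 4, O(not a -> s), the K-axiom yields O(s).
Premise 10 is O(c -> not s); contrapositively O(s -> not c). Since O(s) holds, K gives O(not c).
Premise 2 is O(not c -> u); since O(not c), deontic closure gives O(u).
Premises 1, 5, 8 do not contribute to this derivation.
Thus O(u), which is F(not u): not u is forbidden.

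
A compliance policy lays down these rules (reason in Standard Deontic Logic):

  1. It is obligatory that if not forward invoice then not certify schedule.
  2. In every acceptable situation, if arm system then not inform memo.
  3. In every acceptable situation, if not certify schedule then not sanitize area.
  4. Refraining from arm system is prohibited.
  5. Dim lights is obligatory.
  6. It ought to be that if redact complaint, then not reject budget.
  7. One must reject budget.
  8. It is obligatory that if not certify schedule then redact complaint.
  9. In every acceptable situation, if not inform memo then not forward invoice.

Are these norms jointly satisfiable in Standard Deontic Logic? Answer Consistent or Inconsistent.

Inconsistent

Premise 7 gives O(reject_budget).
Premise 6 is O(redact_complaint → ¬reject_budget); contrapositively O(reject_budget → ¬redact_complaint). Since O(reject_budget) holds, K gives O(¬redact_complaint).
The contrapositive of premise 8 (O(¬certify_schedule → redact_complaint)) is O(¬redact_complaint → certify_schedule), and O(¬redact_complaint) is already established, so O(certify_schedule).
The contrapositive of premise 1 (O(¬forward_invoice → ¬certify_schedule)) is O(certify_schedule → forward_invoice), and O(certify_schedule) is already established, so O(forward_invoice).
The contrapositive of premise 9 (O(¬inform_memo → ¬forward_invoice)) is O(forward_invoice → inform_memo), and O(forward_invoice) is already established, so O(inform_memo).
The contrapositive of premise 2 (O(arm_system → ¬inform_memo)) is O(inform_memo → ¬arm_system), and O(inform_memo) is already established, so O(¬arm_system).
However, F(¬arm_system) at premise 4 amounts to O(arm_system).
We now have both O(¬arm_system) and O(arm_system) — arm_system is simultaneously obligatory and forbidden, violating the D-axiom.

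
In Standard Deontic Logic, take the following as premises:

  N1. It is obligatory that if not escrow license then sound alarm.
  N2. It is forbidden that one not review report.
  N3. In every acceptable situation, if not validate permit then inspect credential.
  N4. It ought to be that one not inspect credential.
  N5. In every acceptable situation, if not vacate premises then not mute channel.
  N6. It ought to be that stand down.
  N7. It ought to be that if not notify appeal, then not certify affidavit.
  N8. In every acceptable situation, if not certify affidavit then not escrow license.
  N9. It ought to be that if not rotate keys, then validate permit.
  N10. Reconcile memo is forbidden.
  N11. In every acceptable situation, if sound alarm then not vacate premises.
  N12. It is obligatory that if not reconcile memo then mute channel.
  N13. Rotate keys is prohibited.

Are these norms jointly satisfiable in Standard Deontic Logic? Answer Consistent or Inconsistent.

Consistent

Premise 3 is O(¬validate_permit → inspect_credential), but O(¬validate_permit) is not derivable from the premises, so it does not yield O(inspect_credential).
So O(inspect_credential) is not derivable, and the apparent clash with O(¬inspect_credential) does not arise.
A world satisfying every obligation exists (e.g. certify_affidavit=true, escrow_license=true, inspect_credential=false, mute_channel=true, notify_appeal=true, reconcile_memo=false, review_report=true, rotate_keys=false, sound_alarm=false, stand_down=true, vacate_premises=true, validate_permit=true); no atom is both obligatory and forbidden, so the set is consistent.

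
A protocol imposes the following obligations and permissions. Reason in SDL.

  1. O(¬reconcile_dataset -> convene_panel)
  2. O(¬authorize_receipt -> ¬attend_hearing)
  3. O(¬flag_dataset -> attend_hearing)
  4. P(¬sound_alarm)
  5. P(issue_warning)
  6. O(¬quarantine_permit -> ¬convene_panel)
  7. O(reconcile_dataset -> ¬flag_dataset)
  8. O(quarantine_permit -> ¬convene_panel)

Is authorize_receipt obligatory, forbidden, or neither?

Obligatory

Premises 6 and 8 are O(¬quarantine_permit -> ¬convene_panel) and O(quarantine_permit -> ¬convene_panel); every ideal world satisfies ¬quarantine_permit or quarantine_permit, so in either case ¬convene_panel holds — hence O(¬convene_panel).
Premise 1 is O(¬reconcile_dataset -> convene_panel); contrapositively O(¬convene_panel -> reconcile_dataset). Since O(¬convene_panel) holds, K gives O(reconcile_dataset).
Applying K to premise 7 (O(reconcile_dataset -> ¬flag_dataset)) and O(reconcile_dataset) yields O(¬flag_dataset).
With premise 3, O(¬flag_dataset -> attend_hearing), the K-axiom yields O(attend_hearing).
The contrapositive of premise 2 (O(¬authorize_receipt -> ¬attend_hearing)) is O(attend_hearing -> authorize_receipt), and O(attend_hearing) is already established, so O(authorize_receipt).
Premises 4, 5 do not contribute to this derivation.
Hence authorize_receipt is obligatory.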